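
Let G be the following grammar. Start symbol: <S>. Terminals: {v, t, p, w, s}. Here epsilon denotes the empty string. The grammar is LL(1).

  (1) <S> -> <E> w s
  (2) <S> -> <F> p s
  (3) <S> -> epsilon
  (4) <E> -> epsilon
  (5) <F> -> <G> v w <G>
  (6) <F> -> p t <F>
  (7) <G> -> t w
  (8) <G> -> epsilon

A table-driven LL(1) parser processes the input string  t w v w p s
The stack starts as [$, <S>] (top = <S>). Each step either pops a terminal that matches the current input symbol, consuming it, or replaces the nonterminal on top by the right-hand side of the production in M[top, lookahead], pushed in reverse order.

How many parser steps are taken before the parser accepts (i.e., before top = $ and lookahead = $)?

10

      Stack              Input          Action
   1  $ <S>              t w v w p s $  expand <S> -> <F> p s
   2  $ s p <F>          t w v w p s $  expand <F> -> <G> v w <G>
   3  $ s p <G> w v <G>  t w v w p s $  expand <G> -> t w
   4  $ s p <G> w v w t  t w v w p s $  match t
   5  $ s p <G> w v w    w v w p s $    match w
   6  $ s p <G> w v      v w p s $      match v
   7  $ s p <G> w        w p s $        match w
   8  $ s p <G>          p s $          expand <G> -> epsilon
   9  $ s p              p s $          match p
  10  $ s                s $            match s
Accept reached after 10 steps.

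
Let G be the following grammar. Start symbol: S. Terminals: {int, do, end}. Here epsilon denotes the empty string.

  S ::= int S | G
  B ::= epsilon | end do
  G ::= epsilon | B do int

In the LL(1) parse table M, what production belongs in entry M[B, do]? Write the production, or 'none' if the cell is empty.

B ::= epsilon

FIRST(B): from B::=epsilon we get {epsilon}; from B::=end do we get {end}. So FIRST(B) = {epsilon, end}.
FIRST(G): from G::=epsilon we get {epsilon}; from G::=B do int we get {do, end}. So FIRST(G) = {epsilon, do, end}.
FIRST(S): from S::=int S we get {int}; from S::=G we get {epsilon, do, end}. So FIRST(S) = {epsilon, do, end, int}.
FOLLOW(S) includes $ since S is the start symbol.
FOLLOW(B): in G::=B do int, B is followed by do int with FIRST {do}. Thus FOLLOW(B) = {do}.
For B ::= epsilon: FIRST(epsilon) = {epsilon}, so it goes in M[B, t] for t ∈ {}; since epsilon ∈ FIRST, also for every t ∈ FOLLOW(B) = {do}.
For B ::= end do: FIRST(end do) = {end}, so it goes in M[B, t] for t ∈ {end}.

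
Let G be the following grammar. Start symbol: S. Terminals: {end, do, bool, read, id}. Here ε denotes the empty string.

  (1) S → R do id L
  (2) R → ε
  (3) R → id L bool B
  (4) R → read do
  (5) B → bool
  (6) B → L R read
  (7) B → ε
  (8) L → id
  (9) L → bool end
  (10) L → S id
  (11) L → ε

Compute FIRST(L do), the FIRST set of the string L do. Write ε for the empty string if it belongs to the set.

{bool, do, id, read}

FIRST(R) = {ε, id, read}
FIRST(S) = {do, id, read}  (via R do id L)
FIRST(L) = {ε, bool, do, id, read}  (via S id)
FIRST(B) = {ε, bool, do, id, read}  (via L R read)
FIRST(L do): take FIRST of each symbol in turn, carrying on past any symbol whose FIRST contains ε; result {bool, do, id, read}.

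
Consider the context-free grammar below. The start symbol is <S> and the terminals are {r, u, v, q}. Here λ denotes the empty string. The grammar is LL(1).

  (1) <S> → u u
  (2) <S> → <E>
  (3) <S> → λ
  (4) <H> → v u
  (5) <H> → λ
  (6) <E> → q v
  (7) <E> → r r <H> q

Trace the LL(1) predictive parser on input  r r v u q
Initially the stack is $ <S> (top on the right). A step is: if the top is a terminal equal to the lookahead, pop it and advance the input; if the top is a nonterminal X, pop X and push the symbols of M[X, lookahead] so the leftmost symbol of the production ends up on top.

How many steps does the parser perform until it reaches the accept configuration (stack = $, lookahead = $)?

8

     Stack        Input        Action
  1  $ <S>        r r v u q $  expand <S> → <E>
  2  $ <E>        r r v u q $  expand <E> → r r <H> q
  3  $ q <H> r r  r r v u q $  match r
  4  $ q <H> r    r v u q $    match r
  5  $ q <H>      v u q $      expand <H> → v u
  6  $ q u v      v u q $      match v
  7  $ q u        u q $        match u
  8  $ q          q $          match q
Accept reached after 8 steps.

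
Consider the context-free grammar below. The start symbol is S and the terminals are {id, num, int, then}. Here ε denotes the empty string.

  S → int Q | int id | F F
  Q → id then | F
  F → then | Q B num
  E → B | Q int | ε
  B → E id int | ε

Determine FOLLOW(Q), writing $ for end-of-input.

FIRST(S) = {id, int, then}  (via F F)
FIRST(Q) = {id, then}  (via F)
FIRST(F) = {id, then}  (via Q B num)
FIRST(E) = {ε, id, then}  (via B, Q int)
FIRST(B) = {ε, id, then}  (via E id int)
FOLLOW(S) includes $ since S is the start symbol.
FOLLOW(S): S appears on no right-hand side. Thus FOLLOW(S) = {$}.
FOLLOW(Q): in S→int Q, the suffix after Q is empty, so FOLLOW(Q) ⊇ FOLLOW(S) = {$}; in F→Q B num, Q is followed by B num with FIRST {id, num, then}; in E→Q int, Q is followed by int with FIRST {int}. Thus FOLLOW(Q) = {$, id, int, num, then}.
FOLLOW(F): in S→F F (occurrence 1), F is followed by F with FIRST {id, then}; in S→F F (occurrence 2), the suffix after F is empty, so FOLLOW(F) ⊇ FOLLOW(S) = {$}; in Q→F, the suffix after F is empty, so FOLLOW(F) ⊇ FOLLOW(Q) = {$, id, int, num, then}. Thus FOLLOW(F) = {$, id, int, num, then}.
FOLLOW(E): in B→E id int, E is followed by id int with FIRST {id}. Thus FOLLOW(E) = {id}.
FOLLOW(B): in F→Q B num, B is followed by num with FIRST {num}; in E→B, the suffix after B is empty, so FOLLOW(B) ⊇ FOLLOW(E) = {id}. Thus FOLLOW(B) = {id, num}.

{$, id, int, num, then}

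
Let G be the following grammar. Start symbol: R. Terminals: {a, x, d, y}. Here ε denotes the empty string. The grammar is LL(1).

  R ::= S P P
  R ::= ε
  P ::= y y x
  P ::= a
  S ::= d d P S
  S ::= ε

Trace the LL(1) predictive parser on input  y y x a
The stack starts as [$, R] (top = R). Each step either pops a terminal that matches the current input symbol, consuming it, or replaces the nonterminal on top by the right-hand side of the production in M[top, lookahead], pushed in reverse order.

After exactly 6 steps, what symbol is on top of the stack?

     Stack      Input      Action
  1  $ R        y y x a $  expand R ::= S P P
  2  $ P P S    y y x a $  expand S ::= ε
  3  $ P P      y y x a $  expand P ::= y y x
  4  $ P x y y  y y x a $  match y
  5  $ P x y    y x a $    match y
  6  $ P x      x a $      match x
Stack after step 6: $ P (top = P).

P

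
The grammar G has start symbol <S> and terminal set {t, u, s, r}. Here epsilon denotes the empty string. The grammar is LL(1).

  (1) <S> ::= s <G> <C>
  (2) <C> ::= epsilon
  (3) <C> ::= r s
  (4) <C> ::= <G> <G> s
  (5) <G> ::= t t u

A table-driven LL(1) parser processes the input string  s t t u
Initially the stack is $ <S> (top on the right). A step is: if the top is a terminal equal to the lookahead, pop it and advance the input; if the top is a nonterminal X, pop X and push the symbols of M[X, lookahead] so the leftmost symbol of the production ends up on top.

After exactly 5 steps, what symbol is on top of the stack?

u

step 1: stack=$ <S>  input=s t t u $  — expand <S> ::= s <G> <C>
step 2: stack=$ <C> <G> s  input=s t t u $  — match s
step 3: stack=$ <C> <G>  input=t t u $  — expand <G> ::= t t u
step 4: stack=$ <C> u t t  input=t t u $  — match t
step 5: stack=$ <C> u t  input=t u $  — match t
Stack after step 5: $ <C> u (top = u).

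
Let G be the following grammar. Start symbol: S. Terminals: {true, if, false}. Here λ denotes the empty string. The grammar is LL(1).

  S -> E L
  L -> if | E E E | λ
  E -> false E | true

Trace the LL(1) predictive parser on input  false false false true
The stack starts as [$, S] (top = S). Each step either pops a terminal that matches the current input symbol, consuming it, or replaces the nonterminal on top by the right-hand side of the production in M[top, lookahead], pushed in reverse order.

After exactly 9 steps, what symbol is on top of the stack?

step 1: stack=$ S  input=false false false true $  — expand S -> E L
step 2: stack=$ L E  input=false false false true $  — expand E -> false E
step 3: stack=$ L E false  input=false false false true $  — match false
step 4: stack=$ L E  input=false false true $  — expand E -> false E
step 5: stack=$ L E false  input=false false true $  — match false
step 6: stack=$ L E  input=false true $  — expand E -> false E
step 7: stack=$ L E false  input=false true $  — match false
step 8: stack=$ L E  input=true $  — expand E -> true
step 9: stack=$ L true  input=true $  — match true
Stack after step 9: $ L (top = L).

L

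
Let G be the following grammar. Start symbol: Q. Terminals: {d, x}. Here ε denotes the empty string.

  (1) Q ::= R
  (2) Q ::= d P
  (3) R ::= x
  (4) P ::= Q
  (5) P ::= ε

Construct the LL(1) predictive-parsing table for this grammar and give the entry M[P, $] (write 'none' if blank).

FIRST(R) = {x}
FIRST(Q) = {d, x}  (via R)
FIRST(P) = {ε, d, x}  (via Q)
FOLLOW(Q) includes $ since Q is the start symbol.
FOLLOW(Q): in P::=Q, the suffix after Q is empty, so FOLLOW(Q) ⊇ FOLLOW(P) = {$}. Thus FOLLOW(Q) = {$}.
FOLLOW(P): in Q::=d P, the suffix after P is empty, so FOLLOW(P) ⊇ FOLLOW(Q) = {$}. Thus FOLLOW(P) = {$}.
For P ::= Q: FIRST(Q) = {d, x}, so it goes in M[P, t] for t ∈ {d, x}.
For P ::= ε: FIRST(ε) = {ε}, so it goes in M[P, t] for t ∈ {}; since ε ∈ FIRST, also for every t ∈ FOLLOW(P) = {$}.

P ::= ε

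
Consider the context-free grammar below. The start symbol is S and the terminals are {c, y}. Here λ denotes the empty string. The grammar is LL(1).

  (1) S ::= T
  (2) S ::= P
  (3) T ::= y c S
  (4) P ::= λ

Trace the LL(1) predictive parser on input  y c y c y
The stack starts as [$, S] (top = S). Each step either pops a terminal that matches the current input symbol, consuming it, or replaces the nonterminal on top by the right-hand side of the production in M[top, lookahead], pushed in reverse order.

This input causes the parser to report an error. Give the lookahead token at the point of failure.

$

      Stack    Input        Action
   1  $ S      y c y c y $  expand S ::= T
   2  $ T      y c y c y $  expand T ::= y c S
   3  $ S c y  y c y c y $  match y
   4  $ S c    c y c y $    match c
   5  $ S      y c y $      expand S ::= T
   6  $ T      y c y $      expand T ::= y c S
   7  $ S c y  y c y $      match y
   8  $ S c    c y $        match c
   9  $ S      y $          expand S ::= T
  10  $ T      y $          expand T ::= y c S
  11  $ S c y  y $          match y
  12  $ S c    $            error: top is terminal c but lookahead is $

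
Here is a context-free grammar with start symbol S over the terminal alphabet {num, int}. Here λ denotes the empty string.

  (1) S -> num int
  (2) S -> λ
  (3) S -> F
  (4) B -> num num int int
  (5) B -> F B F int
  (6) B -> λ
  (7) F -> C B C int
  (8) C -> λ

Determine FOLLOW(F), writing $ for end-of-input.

{$, int, num}

FIRST(C): from C->λ we get {λ}. So FIRST(C) = {λ}.
FIRST(S): from S->num int we get {num}; from S->λ we get {λ}; from S->F we get {int, num}. So FIRST(S) = {λ, int, num}.
FIRST(B): from B->num num int int we get {num}; from B->F B F int we get {int, num}; from B->λ we get {λ}. So FIRST(B) = {λ, int, num}.
FIRST(F): from F->C B C int we get {int, num}. So FIRST(F) = {int, num}.
FOLLOW(S) includes $ since S is the start symbol.
FOLLOW(S): S appears on no right-hand side. Thus FOLLOW(S) = {$}.
FOLLOW(B): in B->F B F int, B is followed by F int with FIRST {int, num}; in F->C B C int, B is followed by C int with FIRST {int}. Thus FOLLOW(B) = {int, num}.
FOLLOW(F): in S->F, the suffix after F is empty, so FOLLOW(F) ⊇ FOLLOW(S) = {$}; in B->F B F int (occurrence 1), F is followed by B F int with FIRST {int, num}; in B->F B F int (occurrence 2), F is followed by int with FIRST {int}. Thus FOLLOW(F) = {$, int, num}.
FOLLOW(C): in F->C B C int (occurrence 1), C is followed by B C int with FIRST {int, num}; in F->C B C int (occurrence 2), C is followed by int with FIRST {int}. Thus FOLLOW(C) = {int, num}.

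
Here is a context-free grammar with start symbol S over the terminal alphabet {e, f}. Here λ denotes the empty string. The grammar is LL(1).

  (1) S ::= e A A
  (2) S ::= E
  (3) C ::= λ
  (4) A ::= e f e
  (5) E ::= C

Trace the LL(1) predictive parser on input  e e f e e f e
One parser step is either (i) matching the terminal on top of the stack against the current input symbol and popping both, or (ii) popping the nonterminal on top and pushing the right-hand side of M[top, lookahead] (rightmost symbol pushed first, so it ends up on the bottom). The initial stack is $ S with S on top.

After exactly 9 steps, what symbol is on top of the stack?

step 1: stack=$ S  input=e e f e e f e $  — expand S ::= e A A
step 2: stack=$ A A e  input=e e f e e f e $  — match e
step 3: stack=$ A A  input=e f e e f e $  — expand A ::= e f e
step 4: stack=$ A e f e  input=e f e e f e $  — match e
step 5: stack=$ A e f  input=f e e f e $  — match f
step 6: stack=$ A e  input=e e f e $  — match e
step 7: stack=$ A  input=e f e $  — expand A ::= e f e
step 8: stack=$ e f e  input=e f e $  — match e
step 9: stack=$ e f  input=f e $  — match f
Stack after step 9: $ e (top = e).

e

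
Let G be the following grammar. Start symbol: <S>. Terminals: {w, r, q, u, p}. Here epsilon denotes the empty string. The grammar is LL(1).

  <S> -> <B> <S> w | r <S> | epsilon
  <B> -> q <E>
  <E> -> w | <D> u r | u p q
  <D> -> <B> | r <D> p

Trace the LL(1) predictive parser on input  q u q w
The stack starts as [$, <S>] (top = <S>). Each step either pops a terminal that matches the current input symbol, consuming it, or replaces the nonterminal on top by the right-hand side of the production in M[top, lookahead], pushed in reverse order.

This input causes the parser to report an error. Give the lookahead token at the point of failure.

step 1: stack=$ <S>  input=q u q w $  — expand <S> -> <B> <S> w
step 2: stack=$ w <S> <B>  input=q u q w $  — expand <B> -> q <E>
step 3: stack=$ w <S> <E> q  input=q u q w $  — match q
step 4: stack=$ w <S> <E>  input=u q w $  — expand <E> -> u p q
step 5: stack=$ w <S> q p u  input=u q w $  — match u
step 6: stack=$ w <S> q p  input=q w $  — error: top is terminal p but lookahead is q

q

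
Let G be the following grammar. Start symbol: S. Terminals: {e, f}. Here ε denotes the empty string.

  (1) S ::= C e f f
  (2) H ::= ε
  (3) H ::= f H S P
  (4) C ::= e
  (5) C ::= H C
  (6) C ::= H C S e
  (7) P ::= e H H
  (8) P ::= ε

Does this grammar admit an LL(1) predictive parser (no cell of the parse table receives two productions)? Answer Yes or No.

No

FIRST(S) = {e, f}
FIRST(H) = {ε, f}
FIRST(C) = {e, f}
FIRST(P) = {ε, e}
FOLLOW(S) = {$, e, f}
FOLLOW(H) = {e, f}
FOLLOW(C) = {e, f}
FOLLOW(P) = {e, f}
Cell M[C, e] receives both C ::= e and C ::= H C and C ::= H C S e — the grammar is not LL(1).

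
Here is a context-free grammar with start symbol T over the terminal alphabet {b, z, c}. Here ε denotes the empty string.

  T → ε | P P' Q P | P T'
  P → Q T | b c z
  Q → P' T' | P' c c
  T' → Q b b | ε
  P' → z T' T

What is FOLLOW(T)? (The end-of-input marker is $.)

FIRST(P') = {z}
FIRST(Q) = {z}  (via P' T', P' c c)
FIRST(P) = {b, z}  (via Q T)
FIRST(T') = {ε, z}  (via Q b b)
FIRST(T) = {ε, b, z}  (via P P' Q P, P T')
FOLLOW(T) includes $ since T is the start symbol.
FOLLOW(T): in P→Q T, the suffix after T is empty, so FOLLOW(T) ⊇ FOLLOW(P) = {$, b, c, z}; in P'→z T' T, the suffix after T is empty, so FOLLOW(T) ⊇ FOLLOW(P') = {$, b, c, z}. Thus FOLLOW(T) = {$, b, c, z}.
FOLLOW(P): in T→P P' Q P (occurrence 1), P is followed by P' Q P with FIRST {z}; in T→P P' Q P (occurrence 2), the suffix after P is empty, so FOLLOW(P) ⊇ FOLLOW(T) = {$, b, c, z}; in T→P T', P is followed by T' with FIRST {ε, z}; in T→P T', the suffix after P is nullable, so FOLLOW(P) ⊇ FOLLOW(T) = {$, b, c, z}. Thus FOLLOW(P) = {$, b, c, z}.
FOLLOW(Q): in T→P P' Q P, Q is followed by P with FIRST {b, z}; in P→Q T, Q is followed by T with FIRST {ε, b, z}; in P→Q T, the suffix after Q is nullable, so FOLLOW(Q) ⊇ FOLLOW(P) = {$, b, c, z}; in T'→Q b b, Q is followed by b b with FIRST {b}. Thus FOLLOW(Q) = {$, b, c, z}.
FOLLOW(P'): in T→P P' Q P, P' is followed by Q P with FIRST {z}; in Q→P' T', P' is followed by T' with FIRST {ε, z}; in Q→P' T', the suffix after P' is nullable, so FOLLOW(P') ⊇ FOLLOW(Q) = {$, b, c, z}; in Q→P' c c, P' is followed by c c with FIRST {c}. Thus FOLLOW(P') = {$, b, c, z}.
FOLLOW(T'): in T→P T', the suffix after T' is empty, so FOLLOW(T') ⊇ FOLLOW(T) = {$, b, c, z}; in Q→P' T', the suffix after T' is empty, so FOLLOW(T') ⊇ FOLLOW(Q) = {$, b, c, z}; in P'→z T' T, T' is followed by T with FIRST {ε, b, z}; in P'→z T' T, the suffix after T' is nullable, so FOLLOW(T') ⊇ FOLLOW(P') = {$, b, c, z}. Thus FOLLOW(T') = {$, b, c, z}.

{$, b, c, z}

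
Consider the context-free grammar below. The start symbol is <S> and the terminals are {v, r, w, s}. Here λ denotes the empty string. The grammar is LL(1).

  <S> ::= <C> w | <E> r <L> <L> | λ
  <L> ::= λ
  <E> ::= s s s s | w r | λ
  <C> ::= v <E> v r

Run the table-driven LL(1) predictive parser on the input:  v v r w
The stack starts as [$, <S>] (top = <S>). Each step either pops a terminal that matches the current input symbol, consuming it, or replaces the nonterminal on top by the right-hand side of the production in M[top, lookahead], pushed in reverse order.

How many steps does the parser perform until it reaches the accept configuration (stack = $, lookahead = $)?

     Stack          Input      Action
  1  $ <S>          v v r w $  expand <S> ::= <C> w
  2  $ w <C>        v v r w $  expand <C> ::= v <E> v r
  3  $ w r v <E> v  v v r w $  match v
  4  $ w r v <E>    v r w $    expand <E> ::= λ
  5  $ w r v        v r w $    match v
  6  $ w r          r w $      match r
  7  $ w            w $        match w
Accept reached after 7 steps.

7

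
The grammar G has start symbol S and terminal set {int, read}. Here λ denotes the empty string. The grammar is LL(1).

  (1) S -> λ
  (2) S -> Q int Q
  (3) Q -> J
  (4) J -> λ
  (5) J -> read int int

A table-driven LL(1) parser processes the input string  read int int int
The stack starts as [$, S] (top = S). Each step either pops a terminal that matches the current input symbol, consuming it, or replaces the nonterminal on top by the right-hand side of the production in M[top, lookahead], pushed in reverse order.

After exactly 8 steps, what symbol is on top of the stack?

J

step 1: stack=$ S  input=read int int int $  — expand S -> Q int Q
step 2: stack=$ Q int Q  input=read int int int $  — expand Q -> J
step 3: stack=$ Q int J  input=read int int int $  — expand J -> read int int
step 4: stack=$ Q int int int read  input=read int int int $  — match read
step 5: stack=$ Q int int int  input=int int int $  — match int
step 6: stack=$ Q int int  input=int int $  — match int
step 7: stack=$ Q int  input=int $  — match int
step 8: stack=$ Q  input=$  — expand Q -> J
Stack after step 8: $ J (top = J).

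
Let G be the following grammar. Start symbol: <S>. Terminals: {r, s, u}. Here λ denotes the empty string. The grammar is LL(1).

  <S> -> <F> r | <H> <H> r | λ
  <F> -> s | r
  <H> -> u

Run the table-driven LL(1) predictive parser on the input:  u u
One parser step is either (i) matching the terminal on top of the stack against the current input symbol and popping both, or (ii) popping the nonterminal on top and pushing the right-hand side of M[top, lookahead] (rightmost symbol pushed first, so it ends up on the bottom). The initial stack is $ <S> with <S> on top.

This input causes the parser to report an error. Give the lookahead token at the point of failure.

     Stack        Input  Action
  1  $ <S>        u u $  expand <S> -> <H> <H> r
  2  $ r <H> <H>  u u $  expand <H> -> u
  3  $ r <H> u    u u $  match u
  4  $ r <H>      u $    expand <H> -> u
  5  $ r u        u $    match u
  6  $ r          $      error: top is terminal r but lookahead is $

$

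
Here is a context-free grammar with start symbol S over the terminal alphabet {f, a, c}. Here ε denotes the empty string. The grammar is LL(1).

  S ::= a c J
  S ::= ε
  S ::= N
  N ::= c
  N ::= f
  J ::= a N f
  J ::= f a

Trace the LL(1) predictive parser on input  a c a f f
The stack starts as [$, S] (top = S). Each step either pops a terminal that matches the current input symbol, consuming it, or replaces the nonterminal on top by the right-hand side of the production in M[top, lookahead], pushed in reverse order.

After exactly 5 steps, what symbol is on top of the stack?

N

     Stack    Input        Action
  1  $ S      a c a f f $  expand S ::= a c J
  2  $ J c a  a c a f f $  match a
  3  $ J c    c a f f $    match c
  4  $ J      a f f $      expand J ::= a N f
  5  $ f N a  a f f $      match a
Stack after step 5: $ f N (top = N).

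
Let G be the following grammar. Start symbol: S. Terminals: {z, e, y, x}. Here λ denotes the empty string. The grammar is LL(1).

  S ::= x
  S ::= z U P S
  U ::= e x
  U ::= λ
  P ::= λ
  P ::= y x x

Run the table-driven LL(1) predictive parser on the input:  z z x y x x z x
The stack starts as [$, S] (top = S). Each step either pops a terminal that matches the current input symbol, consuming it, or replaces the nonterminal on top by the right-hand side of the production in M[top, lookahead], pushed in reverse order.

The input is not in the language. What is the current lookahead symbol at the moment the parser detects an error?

      Stack      Input              Action
   1  $ S        z z x y x x z x $  expand S ::= z U P S
   2  $ S P U z  z z x y x x z x $  match z
   3  $ S P U    z x y x x z x $    expand U ::= λ
   4  $ S P      z x y x x z x $    expand P ::= λ
   5  $ S        z x y x x z x $    expand S ::= z U P S
   6  $ S P U z  z x y x x z x $    match z
   7  $ S P U    x y x x z x $      expand U ::= λ
   8  $ S P      x y x x z x $      expand P ::= λ
   9  $ S        x y x x z x $      expand S ::= x
  10  $ x        x y x x z x $      match x
  11  $          y x x z x $        error: stack empty but input remains

y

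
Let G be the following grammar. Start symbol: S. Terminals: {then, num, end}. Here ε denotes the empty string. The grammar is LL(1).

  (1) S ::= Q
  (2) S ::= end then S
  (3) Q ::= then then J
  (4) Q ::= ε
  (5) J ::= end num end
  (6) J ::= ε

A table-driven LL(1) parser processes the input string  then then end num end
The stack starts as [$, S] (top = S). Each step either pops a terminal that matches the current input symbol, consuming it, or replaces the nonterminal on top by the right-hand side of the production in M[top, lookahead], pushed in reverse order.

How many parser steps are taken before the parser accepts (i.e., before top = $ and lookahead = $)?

     Stack          Input                    Action
  1  $ S            then then end num end $  expand S ::= Q
  2  $ Q            then then end num end $  expand Q ::= then then J
  3  $ J then then  then then end num end $  match then
  4  $ J then       then end num end $       match then
  5  $ J            end num end $            expand J ::= end num end
  6  $ end num end  end num end $            match end
  7  $ end num      num end $                match num
  8  $ end          end $                    match end
Accept reached after 8 steps.

8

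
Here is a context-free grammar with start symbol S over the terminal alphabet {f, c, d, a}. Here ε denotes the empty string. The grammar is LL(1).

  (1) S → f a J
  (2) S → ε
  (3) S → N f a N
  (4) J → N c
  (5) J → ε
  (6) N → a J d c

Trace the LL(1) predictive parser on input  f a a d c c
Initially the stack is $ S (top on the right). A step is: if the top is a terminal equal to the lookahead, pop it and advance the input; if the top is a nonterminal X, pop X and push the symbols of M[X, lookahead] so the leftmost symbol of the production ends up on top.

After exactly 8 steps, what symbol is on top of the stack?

step 1: stack=$ S  input=f a a d c c $  — expand S → f a J
step 2: stack=$ J a f  input=f a a d c c $  — match f
step 3: stack=$ J a  input=a a d c c $  — match a
step 4: stack=$ J  input=a d c c $  — expand J → N c
step 5: stack=$ c N  input=a d c c $  — expand N → a J d c
step 6: stack=$ c c d J a  input=a d c c $  — match a
step 7: stack=$ c c d J  input=d c c $  — expand J → ε
step 8: stack=$ c c d  input=d c c $  — match d
Stack after step 8: $ c c (top = c).

c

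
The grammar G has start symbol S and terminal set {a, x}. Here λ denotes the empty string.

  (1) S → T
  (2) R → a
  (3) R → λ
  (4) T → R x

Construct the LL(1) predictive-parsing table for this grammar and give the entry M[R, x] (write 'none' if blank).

FIRST(R): from R→a we get {a}; from R→λ we get {λ}. So FIRST(R) = {λ, a}.
FIRST(T): from T→R x we get {a, x}. So FIRST(T) = {a, x}.
FIRST(S): from S→T we get {a, x}. So FIRST(S) = {a, x}.
FOLLOW(S) includes $ since S is the start symbol.
FOLLOW(R): in T→R x, R is followed by x with FIRST {x}. Thus FOLLOW(R) = {x}.
For R → a: FIRST(a) = {a}, so it goes in M[R, t] for t ∈ {a}.
For R → λ: FIRST(λ) = {λ}, so it goes in M[R, t] for t ∈ {}; since λ ∈ FIRST, also for every t ∈ FOLLOW(R) = {x}.

R → λ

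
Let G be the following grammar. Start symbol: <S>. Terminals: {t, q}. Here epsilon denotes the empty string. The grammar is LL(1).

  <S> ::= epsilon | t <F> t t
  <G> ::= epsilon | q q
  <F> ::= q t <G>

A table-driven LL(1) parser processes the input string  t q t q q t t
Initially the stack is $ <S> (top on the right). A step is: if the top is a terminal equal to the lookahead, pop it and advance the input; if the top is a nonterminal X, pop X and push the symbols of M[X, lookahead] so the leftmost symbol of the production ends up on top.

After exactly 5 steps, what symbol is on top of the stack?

step 1: stack=$ <S>  input=t q t q q t t $  — expand <S> ::= t <F> t t
step 2: stack=$ t t <F> t  input=t q t q q t t $  — match t
step 3: stack=$ t t <F>  input=q t q q t t $  — expand <F> ::= q t <G>
step 4: stack=$ t t <G> t q  input=q t q q t t $  — match q
step 5: stack=$ t t <G> t  input=t q q t t $  — match t
Stack after step 5: $ t t <G> (top = <G>).

<G>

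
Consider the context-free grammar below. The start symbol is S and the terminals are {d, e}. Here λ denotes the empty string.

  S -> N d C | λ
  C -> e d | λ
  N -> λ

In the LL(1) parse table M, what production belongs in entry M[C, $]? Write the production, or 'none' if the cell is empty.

C -> λ

FIRST(C): from C->e d we get {e}; from C->λ we get {λ}. So FIRST(C) = {λ, e}.
FIRST(N): from N->λ we get {λ}. So FIRST(N) = {λ}.
FIRST(S): from S->N d C we get {d}; from S->λ we get {λ}. So FIRST(S) = {λ, d}.
FOLLOW(S) includes $ since S is the start symbol.
FOLLOW(S): S appears on no right-hand side. Thus FOLLOW(S) = {$}.
FOLLOW(C): in S->N d C, the suffix after C is empty, so FOLLOW(C) ⊇ FOLLOW(S) = {$}. Thus FOLLOW(C) = {$}.
For C -> e d: FIRST(e d) = {e}, so it goes in M[C, t] for t ∈ {e}.
For C -> λ: FIRST(λ) = {λ}, so it goes in M[C, t] for t ∈ {}; since λ ∈ FIRST, also for every t ∈ FOLLOW(C) = {$}.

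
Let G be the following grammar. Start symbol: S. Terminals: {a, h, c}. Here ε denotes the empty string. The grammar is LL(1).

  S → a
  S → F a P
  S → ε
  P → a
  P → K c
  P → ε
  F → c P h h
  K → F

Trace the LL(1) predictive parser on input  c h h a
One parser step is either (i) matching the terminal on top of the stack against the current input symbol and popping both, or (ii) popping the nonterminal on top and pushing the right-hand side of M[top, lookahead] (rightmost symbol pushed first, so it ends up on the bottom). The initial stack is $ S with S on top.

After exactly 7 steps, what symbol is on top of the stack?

P

     Stack          Input      Action
  1  $ S            c h h a $  expand S → F a P
  2  $ P a F        c h h a $  expand F → c P h h
  3  $ P a h h P c  c h h a $  match c
  4  $ P a h h P    h h a $    expand P → ε
  5  $ P a h h      h h a $    match h
  6  $ P a h        h a $      match h
  7  $ P a          a $        match a
Stack after step 7: $ P (top = P).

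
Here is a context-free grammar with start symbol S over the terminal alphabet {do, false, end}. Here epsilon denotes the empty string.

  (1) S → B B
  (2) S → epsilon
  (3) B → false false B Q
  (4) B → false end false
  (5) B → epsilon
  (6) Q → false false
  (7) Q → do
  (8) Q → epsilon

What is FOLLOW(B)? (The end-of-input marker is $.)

{$, do, false}

FIRST(B): from B→false false B Q we get {false}; from B→false end false we get {false}; from B→epsilon we get {epsilon}. So FIRST(B) = {epsilon, false}.
FIRST(Q): from Q→false false we get {false}; from Q→do we get {do}; from Q→epsilon we get {epsilon}. So FIRST(Q) = {epsilon, do, false}.
FIRST(S): from S→B B we get {epsilon, false}; from S→epsilon we get {epsilon}. So FIRST(S) = {epsilon, false}.
FOLLOW(S) includes $ since S is the start symbol.
FOLLOW(S): S appears on no right-hand side. Thus FOLLOW(S) = {$}.
FOLLOW(B): in S→B B (occurrence 1), B is followed by B with FIRST {epsilon, false}; in S→B B (occurrence 1), the suffix after B is nullable, so FOLLOW(B) ⊇ FOLLOW(S) = {$}; in S→B B (occurrence 2), the suffix after B is empty, so FOLLOW(B) ⊇ FOLLOW(S) = {$}; in B→false false B Q, B is followed by Q with FIRST {epsilon, do, false}; in B→false false B Q, the suffix after B is nullable (adds nothing new). Thus FOLLOW(B) = {$, do, false}.
FOLLOW(Q): in B→false false B Q, the suffix after Q is empty, so FOLLOW(Q) ⊇ FOLLOW(B) = {$, do, false}. Thus FOLLOW(Q) = {$, do, false}.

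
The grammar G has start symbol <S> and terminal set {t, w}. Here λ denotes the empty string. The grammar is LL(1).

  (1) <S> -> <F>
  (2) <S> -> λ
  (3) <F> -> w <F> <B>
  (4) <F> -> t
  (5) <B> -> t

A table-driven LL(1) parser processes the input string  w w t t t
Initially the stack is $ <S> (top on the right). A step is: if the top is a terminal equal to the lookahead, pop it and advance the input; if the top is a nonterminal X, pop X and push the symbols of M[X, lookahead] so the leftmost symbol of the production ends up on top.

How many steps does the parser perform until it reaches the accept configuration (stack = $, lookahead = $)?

step 1: stack=$ <S>  input=w w t t t $  — expand <S> -> <F>
step 2: stack=$ <F>  input=w w t t t $  — expand <F> -> w <F> <B>
step 3: stack=$ <B> <F> w  input=w w t t t $  — match w
step 4: stack=$ <B> <F>  input=w t t t $  — expand <F> -> w <F> <B>
step 5: stack=$ <B> <B> <F> w  input=w t t t $  — match w
step 6: stack=$ <B> <B> <F>  input=t t t $  — expand <F> -> t
step 7: stack=$ <B> <B> t  input=t t t $  — match t
step 8: stack=$ <B> <B>  input=t t $  — expand <B> -> t
step 9: stack=$ <B> t  input=t t $  — match t
step 10: stack=$ <B>  input=t $  — expand <B> -> t
step 11: stack=$ t  input=t $  — match t
Accept reached after 11 steps.

11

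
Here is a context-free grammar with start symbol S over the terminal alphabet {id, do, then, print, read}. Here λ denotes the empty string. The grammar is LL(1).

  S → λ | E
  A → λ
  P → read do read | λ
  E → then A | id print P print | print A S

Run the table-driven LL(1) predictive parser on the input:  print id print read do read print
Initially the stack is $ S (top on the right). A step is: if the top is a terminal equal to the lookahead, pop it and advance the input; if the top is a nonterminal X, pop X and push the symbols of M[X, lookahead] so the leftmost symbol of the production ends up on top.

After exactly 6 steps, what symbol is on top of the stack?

id

step 1: stack=$ S  input=print id print read do read print $  — expand S → E
step 2: stack=$ E  input=print id print read do read print $  — expand E → print A S
step 3: stack=$ S A print  input=print id print read do read print $  — match print
step 4: stack=$ S A  input=id print read do read print $  — expand A → λ
step 5: stack=$ S  input=id print read do read print $  — expand S → E
step 6: stack=$ E  input=id print read do read print $  — expand E → id print P print
Stack after step 6: $ print P print id (top = id).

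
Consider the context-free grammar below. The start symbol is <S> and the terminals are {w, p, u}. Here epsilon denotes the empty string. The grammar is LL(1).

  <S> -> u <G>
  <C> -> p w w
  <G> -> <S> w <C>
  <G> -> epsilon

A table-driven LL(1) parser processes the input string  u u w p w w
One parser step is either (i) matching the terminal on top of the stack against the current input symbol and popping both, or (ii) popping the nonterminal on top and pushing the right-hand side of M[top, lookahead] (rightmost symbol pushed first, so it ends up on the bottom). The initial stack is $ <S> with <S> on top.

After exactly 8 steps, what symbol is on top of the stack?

     Stack          Input          Action
  1  $ <S>          u u w p w w $  expand <S> -> u <G>
  2  $ <G> u        u u w p w w $  match u
  3  $ <G>          u w p w w $    expand <G> -> <S> w <C>
  4  $ <C> w <S>    u w p w w $    expand <S> -> u <G>
  5  $ <C> w <G> u  u w p w w $    match u
  6  $ <C> w <G>    w p w w $      expand <G> -> epsilon
  7  $ <C> w        w p w w $      match w
  8  $ <C>          p w w $        expand <C> -> p w w
Stack after step 8: $ w w p (top = p).

p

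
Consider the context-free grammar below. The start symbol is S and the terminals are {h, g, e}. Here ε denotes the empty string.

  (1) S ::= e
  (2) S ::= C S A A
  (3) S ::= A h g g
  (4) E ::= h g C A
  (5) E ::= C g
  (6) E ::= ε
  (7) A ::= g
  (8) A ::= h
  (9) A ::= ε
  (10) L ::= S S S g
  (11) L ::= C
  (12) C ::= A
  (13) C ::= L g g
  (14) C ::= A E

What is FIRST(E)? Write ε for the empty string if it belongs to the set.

FIRST(A) = {ε, g, h}
FIRST(S) = {e, g, h}  (via C S A A, A h g g)
FIRST(E) = {ε, e, g, h}  (via C g)
FIRST(L) = {ε, e, g, h}  (via S S S g, C)
FIRST(C) = {ε, e, g, h}  (via A, L g g, A E)

{ε, e, g, h}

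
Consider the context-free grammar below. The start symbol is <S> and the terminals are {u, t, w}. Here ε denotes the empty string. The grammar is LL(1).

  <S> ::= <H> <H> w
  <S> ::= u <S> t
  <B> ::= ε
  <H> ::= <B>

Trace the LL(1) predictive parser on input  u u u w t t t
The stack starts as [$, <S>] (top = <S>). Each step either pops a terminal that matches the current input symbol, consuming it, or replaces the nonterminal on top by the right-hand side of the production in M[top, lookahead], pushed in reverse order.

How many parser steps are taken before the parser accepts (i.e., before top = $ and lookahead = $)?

15

step 1: stack=$ <S>  input=u u u w t t t $  — expand <S> ::= u <S> t
step 2: stack=$ t <S> u  input=u u u w t t t $  — match u
step 3: stack=$ t <S>  input=u u w t t t $  — expand <S> ::= u <S> t
step 4: stack=$ t t <S> u  input=u u w t t t $  — match u
step 5: stack=$ t t <S>  input=u w t t t $  — expand <S> ::= u <S> t
step 6: stack=$ t t t <S> u  input=u w t t t $  — match u
step 7: stack=$ t t t <S>  input=w t t t $  — expand <S> ::= <H> <H> w
step 8: stack=$ t t t w <H> <H>  input=w t t t $  — expand <H> ::= <B>
step 9: stack=$ t t t w <H> <B>  input=w t t t $  — expand <B> ::= ε
step 10: stack=$ t t t w <H>  input=w t t t $  — expand <H> ::= <B>
step 11: stack=$ t t t w <B>  input=w t t t $  — expand <B> ::= ε
step 12: stack=$ t t t w  input=w t t t $  — match w
step 13: stack=$ t t t  input=t t t $  — match t
step 14: stack=$ t t  input=t t $  — match t
step 15: stack=$ t  input=t $  — match t
Accept reached after 15 steps.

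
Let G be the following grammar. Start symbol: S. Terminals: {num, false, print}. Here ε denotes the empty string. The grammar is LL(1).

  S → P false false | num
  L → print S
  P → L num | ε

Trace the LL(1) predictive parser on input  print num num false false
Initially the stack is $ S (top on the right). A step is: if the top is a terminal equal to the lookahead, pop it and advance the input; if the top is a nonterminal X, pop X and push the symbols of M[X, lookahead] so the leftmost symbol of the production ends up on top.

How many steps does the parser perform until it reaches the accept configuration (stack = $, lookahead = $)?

step 1: stack=$ S  input=print num num false false $  — expand S → P false false
step 2: stack=$ false false P  input=print num num false false $  — expand P → L num
step 3: stack=$ false false num L  input=print num num false false $  — expand L → print S
step 4: stack=$ false false num S print  input=print num num false false $  — match print
step 5: stack=$ false false num S  input=num num false false $  — expand S → num
step 6: stack=$ false false num num  input=num num false false $  — match num
step 7: stack=$ false false num  input=num false false $  — match num
step 8: stack=$ false false  input=false false $  — match false
step 9: stack=$ false  input=false $  — match false
Accept reached after 9 steps.

9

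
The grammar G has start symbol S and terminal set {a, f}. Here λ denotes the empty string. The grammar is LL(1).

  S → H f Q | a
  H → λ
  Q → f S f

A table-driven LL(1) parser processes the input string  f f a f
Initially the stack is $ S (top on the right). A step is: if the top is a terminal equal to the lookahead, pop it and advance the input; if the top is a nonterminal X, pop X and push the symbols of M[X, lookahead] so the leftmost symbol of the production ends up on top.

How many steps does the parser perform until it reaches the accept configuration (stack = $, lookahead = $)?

8

     Stack    Input      Action
  1  $ S      f f a f $  expand S → H f Q
  2  $ Q f H  f f a f $  expand H → λ
  3  $ Q f    f f a f $  match f
  4  $ Q      f a f $    expand Q → f S f
  5  $ f S f  f a f $    match f
  6  $ f S    a f $      expand S → a
  7  $ f a    a f $      match a
  8  $ f      f $        match f
Accept reached after 8 steps.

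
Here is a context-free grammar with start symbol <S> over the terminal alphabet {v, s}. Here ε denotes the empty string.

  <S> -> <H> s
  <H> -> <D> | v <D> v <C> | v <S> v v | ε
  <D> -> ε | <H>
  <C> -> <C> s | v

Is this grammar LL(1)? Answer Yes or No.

FIRST(<S>) = {s, v}
FIRST(<H>) = {ε, v}
FIRST(<D>) = {ε, v}
FIRST(<C>) = {v}
FOLLOW(<S>) = {$, v}
FOLLOW(<H>) = {s, v}
FOLLOW(<D>) = {s, v}
FOLLOW(<C>) = {s, v}
Cell M[<C>, v] receives both <C> -> <C> s and <C> -> v — the grammar is not LL(1).

No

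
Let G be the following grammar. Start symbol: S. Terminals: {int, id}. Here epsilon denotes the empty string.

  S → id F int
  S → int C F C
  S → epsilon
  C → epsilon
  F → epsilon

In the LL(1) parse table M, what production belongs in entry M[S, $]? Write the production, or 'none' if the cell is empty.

S → epsilon

FIRST(S) = {epsilon, id, int}
FIRST(C) = {epsilon}
FIRST(F) = {epsilon}
FOLLOW(S) includes $ since S is the start symbol.
FOLLOW(S): S appears on no right-hand side. Thus FOLLOW(S) = {$}.
For S → id F int: FIRST(id F int) = {id}, so it goes in M[S, t] for t ∈ {id}.
For S → int C F C: FIRST(int C F C) = {int}, so it goes in M[S, t] for t ∈ {int}.
For S → epsilon: FIRST(epsilon) = {epsilon}, so it goes in M[S, t] for t ∈ {}; since epsilon ∈ FIRST, also for every t ∈ FOLLOW(S) = {$}.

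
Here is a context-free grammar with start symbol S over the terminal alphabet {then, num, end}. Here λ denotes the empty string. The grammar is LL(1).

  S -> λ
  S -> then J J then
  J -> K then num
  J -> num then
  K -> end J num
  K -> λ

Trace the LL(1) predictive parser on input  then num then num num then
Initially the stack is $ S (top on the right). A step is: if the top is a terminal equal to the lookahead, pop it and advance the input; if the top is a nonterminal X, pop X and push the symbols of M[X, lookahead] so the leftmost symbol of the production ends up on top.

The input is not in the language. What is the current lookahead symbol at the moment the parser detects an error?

step 1: stack=$ S  input=then num then num num then $  — expand S -> then J J then
step 2: stack=$ then J J then  input=then num then num num then $  — match then
step 3: stack=$ then J J  input=num then num num then $  — expand J -> num then
step 4: stack=$ then J then num  input=num then num num then $  — match num
step 5: stack=$ then J then  input=then num num then $  — match then
step 6: stack=$ then J  input=num num then $  — expand J -> num then
step 7: stack=$ then then num  input=num num then $  — match num
step 8: stack=$ then then  input=num then $  — error: top is terminal then but lookahead is num

num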